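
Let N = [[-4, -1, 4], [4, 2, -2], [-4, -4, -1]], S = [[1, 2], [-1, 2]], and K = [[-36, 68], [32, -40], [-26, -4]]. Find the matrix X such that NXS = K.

Left-multiply by N⁻¹ and right-multiply by S⁻¹: X = N⁻¹KS⁻¹.
det N = -4, so N⁻¹ = [[5/2, 17/4, 3/2], [-3, -5, -2], [2, 3, 1]].
S has determinant 4; S⁻¹ = [[1/2, -1/2], [1/4, 1/4]].
N⁻¹K = [[7, -6], [0, 4], [-2, 12]].
X = (N⁻¹K)S⁻¹ = [[2, -5], [1, 1], [2, 4]].

X = [[2, -5], [1, 1], [2, 4]]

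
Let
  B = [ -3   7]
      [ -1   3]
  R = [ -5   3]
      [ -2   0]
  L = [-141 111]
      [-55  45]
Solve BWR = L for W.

W = [[-3, -2], [4, -4]]

Isolating W: multiply by B⁻¹ from the left and R⁻¹ from the right, so W = B⁻¹LR⁻¹.
det B = -2, so B⁻¹ = [[-3/2, 7/2], [-1/2, 3/2]].
det R = 6; the adjugate gives R⁻¹ = [[0, -1/2], [1/3, -5/6]].
B⁻¹L = [[19, -9], [-12, 12]].
W = (B⁻¹L)R⁻¹ = [[-3, -2], [4, -4]].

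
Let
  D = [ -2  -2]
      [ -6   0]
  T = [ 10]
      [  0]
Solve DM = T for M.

D is on the left of M, so left-multiply by D⁻¹: M = D⁻¹T.
D has determinant -12; D⁻¹ = [[0, -1/6], [-1/2, 1/6]].
M = D⁻¹T = [[0, -1/6], [-1/2, 1/6]] · [[10], [0]] = [[0], [-5]].

M = [[0], [-5]]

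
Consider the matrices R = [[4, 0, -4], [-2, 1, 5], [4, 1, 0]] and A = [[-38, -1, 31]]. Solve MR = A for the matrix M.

M = [[-4, 3, -4]]

Right-multiplying both sides by R⁻¹ gives M = AR⁻¹.
det R = 4; the adjugate gives R⁻¹ = [[-5/4, -1, 1], [5, 4, -3], [-3/2, -1, 1]].
M = AR⁻¹ = [[-38, -1, 31]] · [[-5/4, -1, 1], [5, 4, -3], [-3/2, -1, 1]] = [[-4, 3, -4]].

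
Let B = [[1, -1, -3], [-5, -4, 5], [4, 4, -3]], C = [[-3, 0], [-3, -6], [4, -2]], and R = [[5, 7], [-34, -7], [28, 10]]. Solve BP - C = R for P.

P = [[5, -3], [3, 2], [0, -4]]

BP = R + C = [[2, 7], [-37, -13], [32, 8]].
Left-multiplying both sides by B⁻¹ gives P = B⁻¹(R + C).
B has determinant -1; B⁻¹ = [[8, 15, 17], [-5, -9, -10], [4, 8, 9]].
P = B⁻¹(R + C) = [[5, -3], [3, 2], [0, -4]].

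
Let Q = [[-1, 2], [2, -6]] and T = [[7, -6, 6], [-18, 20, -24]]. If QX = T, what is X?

X = [[-3, -2, 6], [2, -4, 6]]

Q is on the left of X, so left-multiply by Q⁻¹: X = Q⁻¹T.
det Q = 2, so Q⁻¹ = [[-3, -1], [-1, -1/2]].
X = Q⁻¹T = [[-3, -1], [-1, -1/2]] · [[7, -6, 6], [-18, 20, -24]] = [[-3, -2, 6], [2, -4, 6]].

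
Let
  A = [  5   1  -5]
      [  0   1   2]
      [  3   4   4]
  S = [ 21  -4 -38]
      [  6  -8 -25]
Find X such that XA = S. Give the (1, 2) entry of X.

2

Right-multiplying both sides by A⁻¹ gives X = SA⁻¹.
det A = 1, so A⁻¹ = [[-4, -24, 7], [6, 35, -10], [-3, -17, 5]].
X = SA⁻¹ = [[21, -4, -38], [6, -8, -25]] · [[-4, -24, 7], [6, 35, -10], [-3, -17, 5]] = [[6, 2, -3], [3, 1, -3]].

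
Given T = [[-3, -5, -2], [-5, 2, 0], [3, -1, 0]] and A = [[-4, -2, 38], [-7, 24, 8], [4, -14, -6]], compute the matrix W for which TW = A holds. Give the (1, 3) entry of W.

-4

T is on the left of W, so left-multiply by T⁻¹: W = T⁻¹A.
det T = 2; the adjugate gives T⁻¹ = [[0, 1, 2], [0, 3, 5], [-1/2, -9, -31/2]].
W = T⁻¹A = [[0, 1, 2], [0, 3, 5], [-1/2, -9, -31/2]] · [[-4, -2, 38], [-7, 24, 8], [4, -14, -6]] = [[1, -4, -4], [-1, 2, -6], [3, 2, 2]].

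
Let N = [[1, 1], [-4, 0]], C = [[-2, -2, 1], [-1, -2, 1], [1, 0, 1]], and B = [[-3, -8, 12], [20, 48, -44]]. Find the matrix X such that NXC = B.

X = [[4, 2, 5], [3, -5, 3]]

Left-multiply by N⁻¹ and right-multiply by C⁻¹: X = N⁻¹BC⁻¹.
N has determinant 4; N⁻¹ = [[0, -1/4], [1, 1/4]].
det C = 2; the adjugate gives C⁻¹ = [[-1, 1, 0], [1, -3/2, 1/2], [1, -1, 1]].
N⁻¹B = [[-5, -12, 11], [2, 4, 1]].
X = (N⁻¹B)C⁻¹ = [[4, 2, 5], [3, -5, 3]].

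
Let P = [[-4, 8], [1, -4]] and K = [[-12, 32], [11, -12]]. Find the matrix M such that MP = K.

Right-multiplying both sides by P⁻¹ gives M = KP⁻¹.
det P = 8, so P⁻¹ = [[-1/2, -1], [-1/8, -1/2]].
M = KP⁻¹ = [[-12, 32], [11, -12]] · [[-1/2, -1], [-1/8, -1/2]] = [[2, -4], [-4, -5]].

M = [[2, -4], [-4, -5]]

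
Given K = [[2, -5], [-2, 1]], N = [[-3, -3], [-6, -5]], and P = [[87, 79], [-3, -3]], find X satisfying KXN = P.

Left-multiply by K⁻¹ and right-multiply by N⁻¹: X = K⁻¹PN⁻¹.
det K = -8, so K⁻¹ = [[-1/8, -5/8], [-1/4, -1/4]].
N has determinant -3; N⁻¹ = [[5/3, -1], [-2, 1]].
K⁻¹P = [[-9, -8], [-21, -19]].
X = (K⁻¹P)N⁻¹ = [[1, 1], [3, 2]].

X = [[1, 1], [3, 2]]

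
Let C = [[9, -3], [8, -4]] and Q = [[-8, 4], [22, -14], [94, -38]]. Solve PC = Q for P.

Since C sits to the right of P, P = QC⁻¹.
det C = -12, so C⁻¹ = [[1/3, -1/4], [2/3, -3/4]].
P = QC⁻¹ = [[-8, 4], [22, -14], [94, -38]] · [[1/3, -1/4], [2/3, -3/4]] = [[0, -1], [-2, 5], [6, 5]].

P = [[0, -1], [-2, 5], [6, 5]]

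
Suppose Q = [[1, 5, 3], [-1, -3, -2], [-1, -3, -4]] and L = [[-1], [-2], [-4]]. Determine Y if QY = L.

Since Q multiplies Y on the left, Y = Q⁻¹L.
det Q = -4; the adjugate gives Q⁻¹ = [[-3/2, -11/4, 1/4], [1/2, 1/4, 1/4], [0, 1/2, -1/2]].
Y = Q⁻¹L = [[-3/2, -11/4, 1/4], [1/2, 1/4, 1/4], [0, 1/2, -1/2]] · [[-1], [-2], [-4]] = [[6], [-2], [1]].

Y = [[6], [-2], [1]]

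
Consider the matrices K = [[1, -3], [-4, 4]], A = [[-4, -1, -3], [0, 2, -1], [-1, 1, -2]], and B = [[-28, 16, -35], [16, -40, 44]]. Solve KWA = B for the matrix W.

W = [[-3, 0, 4], [-3, -3, 0]]

Isolating W: multiply by K⁻¹ from the left and A⁻¹ from the right, so W = K⁻¹BA⁻¹.
det K = -8, so K⁻¹ = [[-1/2, -3/8], [-1/2, -1/8]].
A has determinant 5; A⁻¹ = [[-3/5, -1, 7/5], [1/5, 1, -4/5], [2/5, 1, -8/5]].
K⁻¹B = [[8, 7, 1], [12, -3, 12]].
W = (K⁻¹B)A⁻¹ = [[-3, 0, 4], [-3, -3, 0]].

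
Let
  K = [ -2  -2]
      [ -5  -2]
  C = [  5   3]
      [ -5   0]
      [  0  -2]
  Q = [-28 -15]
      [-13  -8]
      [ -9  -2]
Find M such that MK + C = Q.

M = [[4, 5], [4, 0], [-3, 3]]

MK = Q − C = [[-33, -18], [-8, -8], [-9, 0]].
Since K sits to the right of M, M = (Q − C)K⁻¹.
det K = -6, so K⁻¹ = [[1/3, -1/3], [-5/6, 1/3]].
M = (Q − C)K⁻¹ = [[4, 5], [4, 0], [-3, 3]].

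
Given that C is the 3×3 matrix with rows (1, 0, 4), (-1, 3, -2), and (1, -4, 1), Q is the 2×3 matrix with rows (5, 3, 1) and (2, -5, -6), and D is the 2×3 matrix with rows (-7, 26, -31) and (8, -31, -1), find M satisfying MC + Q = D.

MC = D − Q = [[-12, 23, -32], [6, -26, 5]].
C is on the right of M, so right-multiply by C⁻¹: M = (D − Q)C⁻¹.
C has determinant -1; C⁻¹ = [[5, 16, 12], [1, 3, 2], [-1, -4, -3]].
M = (D − Q)C⁻¹ = [[-5, 5, -2], [-1, -2, 5]].

M = [[-5, 5, -2], [-1, -2, 5]]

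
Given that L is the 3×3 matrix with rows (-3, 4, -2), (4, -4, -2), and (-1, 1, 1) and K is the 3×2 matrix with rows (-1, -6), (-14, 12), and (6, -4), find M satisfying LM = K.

Left-multiplying both sides by L⁻¹ gives M = L⁻¹K.
det L = -2, so L⁻¹ = [[1, 3, 8], [1, 5/2, 7], [0, 1/2, 2]].
M = L⁻¹K = [[1, 3, 8], [1, 5/2, 7], [0, 1/2, 2]] · [[-1, -6], [-14, 12], [6, -4]] = [[5, -2], [6, -4], [5, -2]].

M = [[5, -2], [6, -4], [5, -2]]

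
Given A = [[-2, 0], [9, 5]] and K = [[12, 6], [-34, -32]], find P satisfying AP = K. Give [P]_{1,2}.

A is on the left of P, so left-multiply by A⁻¹: P = A⁻¹K.
det A = -10; the adjugate gives A⁻¹ = [[-1/2, 0], [9/10, 1/5]].
P = A⁻¹K = [[-1/2, 0], [9/10, 1/5]] · [[12, 6], [-34, -32]] = [[-6, -3], [4, -1]].

-3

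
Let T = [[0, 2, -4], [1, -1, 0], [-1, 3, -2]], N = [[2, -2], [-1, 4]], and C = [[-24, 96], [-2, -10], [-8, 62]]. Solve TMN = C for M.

Left-multiply by T⁻¹ and right-multiply by N⁻¹: M = T⁻¹CN⁻¹.
det T = -4; the adjugate gives T⁻¹ = [[-1/2, 2, 1], [-1/2, 1, 1], [-1/2, 1/2, 1/2]].
N has determinant 6; N⁻¹ = [[2/3, 1/3], [1/6, 1/3]].
T⁻¹C = [[0, -6], [2, 4], [7, -22]].
M = (T⁻¹C)N⁻¹ = [[-1, -2], [2, 2], [1, -5]].

M = [[-1, -2], [2, 2], [1, -5]]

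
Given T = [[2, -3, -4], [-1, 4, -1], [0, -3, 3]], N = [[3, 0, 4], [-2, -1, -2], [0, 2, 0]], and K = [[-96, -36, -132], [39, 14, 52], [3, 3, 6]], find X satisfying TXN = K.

X = [[-2, -1, -5], [4, 0, 1], [5, 1, 2]]

Isolating X: multiply by T⁻¹ from the left and N⁻¹ from the right, so X = T⁻¹KN⁻¹.
T has determinant -3; T⁻¹ = [[-3, -7, -19/3], [-1, -2, -2], [-1, -2, -5/3]].
N has determinant -4; N⁻¹ = [[-1, -2, -1], [0, 0, 1/2], [1, 3/2, 3/4]].
T⁻¹K = [[-4, -9, -6], [12, 2, 16], [13, 3, 18]].
X = (T⁻¹K)N⁻¹ = [[-2, -1, -5], [4, 0, 1], [5, 1, 2]].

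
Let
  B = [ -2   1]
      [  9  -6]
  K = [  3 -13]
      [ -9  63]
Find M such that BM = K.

B is on the left of M, so left-multiply by B⁻¹: M = B⁻¹K.
B has determinant 3; B⁻¹ = [[-2, -1/3], [-3, -2/3]].
M = B⁻¹K = [[-2, -1/3], [-3, -2/3]] · [[3, -13], [-9, 63]] = [[-3, 5], [-3, -3]].

M = [[-3, 5], [-3, -3]]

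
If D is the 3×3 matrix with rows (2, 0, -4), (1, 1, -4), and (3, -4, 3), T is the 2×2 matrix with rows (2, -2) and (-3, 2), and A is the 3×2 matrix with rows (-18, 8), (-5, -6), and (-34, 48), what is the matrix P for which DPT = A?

P = [[-3, -5], [5, -4], [-3, -5]]

Left-multiply by D⁻¹ and right-multiply by T⁻¹: P = D⁻¹AT⁻¹.
det D = 2; the adjugate gives D⁻¹ = [[-13/2, 8, 2], [-15/2, 9, 2], [-7/2, 4, 1]].
det T = -2; the adjugate gives T⁻¹ = [[-1, -1], [-3/2, -1]].
D⁻¹A = [[9, -4], [22, -18], [9, -4]].
P = (D⁻¹A)T⁻¹ = [[-3, -5], [5, -4], [-3, -5]].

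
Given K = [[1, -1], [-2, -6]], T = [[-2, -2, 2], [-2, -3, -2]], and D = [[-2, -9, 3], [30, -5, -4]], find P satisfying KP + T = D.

KP = D − T = [[0, -7, 1], [32, -2, -2]].
K is on the left of P, so left-multiply by K⁻¹: P = K⁻¹(D − T).
det K = -8; the adjugate gives K⁻¹ = [[3/4, -1/8], [-1/4, -1/8]].
P = K⁻¹(D − T) = [[-4, -5, 1], [-4, 2, 0]].

P = [[-4, -5, 1], [-4, 2, 0]]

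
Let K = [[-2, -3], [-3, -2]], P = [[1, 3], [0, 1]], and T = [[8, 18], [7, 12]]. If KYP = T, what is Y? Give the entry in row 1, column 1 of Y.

-1

Isolating Y: multiply by K⁻¹ from the left and P⁻¹ from the right, so Y = K⁻¹TP⁻¹.
det K = -5, so K⁻¹ = [[2/5, -3/5], [-3/5, 2/5]].
P has determinant 1; P⁻¹ = [[1, -3], [0, 1]].
K⁻¹T = [[-1, 0], [-2, -6]].
Y = (K⁻¹T)P⁻¹ = [[-1, 3], [-2, 0]].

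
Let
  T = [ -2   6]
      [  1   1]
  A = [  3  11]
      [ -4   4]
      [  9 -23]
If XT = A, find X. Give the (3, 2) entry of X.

Since T sits to the right of X, X = AT⁻¹.
det T = -8, so T⁻¹ = [[-1/8, 3/4], [1/8, 1/4]].
X = AT⁻¹ = [[3, 11], [-4, 4], [9, -23]] · [[-1/8, 3/4], [1/8, 1/4]] = [[1, 5], [1, -2], [-4, 1]].

1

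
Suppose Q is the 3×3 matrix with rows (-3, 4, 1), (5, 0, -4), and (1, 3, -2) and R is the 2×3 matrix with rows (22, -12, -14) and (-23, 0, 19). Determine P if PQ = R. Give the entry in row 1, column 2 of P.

Right-multiplying both sides by Q⁻¹ gives P = RQ⁻¹.
det Q = 3, so Q⁻¹ = [[4, 11/3, -16/3], [2, 5/3, -7/3], [5, 13/3, -20/3]].
P = RQ⁻¹ = [[22, -12, -14], [-23, 0, 19]] · [[4, 11/3, -16/3], [2, 5/3, -7/3], [5, 13/3, -20/3]] = [[-6, 0, 4], [3, -2, -4]].

0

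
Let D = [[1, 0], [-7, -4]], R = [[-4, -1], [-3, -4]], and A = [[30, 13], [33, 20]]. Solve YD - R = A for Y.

YD = A + R = [[26, 12], [30, 16]].
Since D sits to the right of Y, Y = (A + R)D⁻¹.
det D = -4; the adjugate gives D⁻¹ = [[1, 0], [-7/4, -1/4]].
Y = (A + R)D⁻¹ = [[5, -3], [2, -4]].

Y = [[5, -3], [2, -4]]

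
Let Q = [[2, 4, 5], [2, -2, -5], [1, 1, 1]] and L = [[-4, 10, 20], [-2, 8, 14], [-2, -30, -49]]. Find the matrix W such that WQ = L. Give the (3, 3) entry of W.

Since Q sits to the right of W, W = LQ⁻¹.
Q has determinant -2; Q⁻¹ = [[-3/2, -1/2, 5], [7/2, 3/2, -10], [-2, -1, 6]].
W = LQ⁻¹ = [[-4, 10, 20], [-2, 8, 14], [-2, -30, -49]] · [[-3/2, -1/2, 5], [7/2, 3/2, -10], [-2, -1, 6]] = [[1, -3, 0], [3, -1, -6], [-4, 5, -4]].

-4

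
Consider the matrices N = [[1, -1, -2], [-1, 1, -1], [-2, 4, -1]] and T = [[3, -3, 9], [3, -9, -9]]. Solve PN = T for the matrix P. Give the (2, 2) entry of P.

6

Right-multiplying both sides by N⁻¹ gives P = TN⁻¹.
N has determinant 6; N⁻¹ = [[1/2, -3/2, 1/2], [1/6, -5/6, 1/2], [-1/3, -1/3, 0]].
P = TN⁻¹ = [[3, -3, 9], [3, -9, -9]] · [[1/2, -3/2, 1/2], [1/6, -5/6, 1/2], [-1/3, -1/3, 0]] = [[-2, -5, 0], [3, 6, -3]].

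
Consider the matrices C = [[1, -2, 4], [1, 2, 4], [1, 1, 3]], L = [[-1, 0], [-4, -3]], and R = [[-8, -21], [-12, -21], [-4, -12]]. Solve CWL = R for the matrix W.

Left-multiply by C⁻¹ and right-multiply by L⁻¹: W = C⁻¹RL⁻¹.
det C = -4, so C⁻¹ = [[-1/2, -5/2, 4], [-1/4, 1/4, 0], [1/4, 3/4, -1]].
det L = 3, so L⁻¹ = [[-1, 0], [4/3, -1/3]].
C⁻¹R = [[18, 15], [-1, 0], [-7, -9]].
W = (C⁻¹R)L⁻¹ = [[2, -5], [1, 0], [-5, 3]].

W = [[2, -5], [1, 0], [-5, 3]]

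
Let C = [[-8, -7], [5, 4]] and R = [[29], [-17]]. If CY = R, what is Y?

Left-multiplying both sides by C⁻¹ gives Y = C⁻¹R.
det C = 3; the adjugate gives C⁻¹ = [[4/3, 7/3], [-5/3, -8/3]].
Y = C⁻¹R = [[4/3, 7/3], [-5/3, -8/3]] · [[29], [-17]] = [[-1], [-3]].

Y = [[-1], [-3]]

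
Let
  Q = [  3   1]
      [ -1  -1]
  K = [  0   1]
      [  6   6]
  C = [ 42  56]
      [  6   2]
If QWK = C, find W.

W = [[5, 4], [-1, -5]]

W = Q⁻¹CK⁻¹ (apply Q⁻¹ on the left and K⁻¹ on the right).
Q has determinant -2; Q⁻¹ = [[1/2, 1/2], [-1/2, -3/2]].
det K = -6, so K⁻¹ = [[-1, 1/6], [1, 0]].
Q⁻¹C = [[24, 29], [-30, -31]].
W = (Q⁻¹C)K⁻¹ = [[5, 4], [-1, -5]].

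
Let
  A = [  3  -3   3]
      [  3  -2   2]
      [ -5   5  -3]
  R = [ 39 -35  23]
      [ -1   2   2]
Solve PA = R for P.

Since A sits to the right of P, P = RA⁻¹.
det A = 6; the adjugate gives A⁻¹ = [[-2/3, 1, 0], [-1/6, 1, 1/2], [5/6, 0, 1/2]].
P = RA⁻¹ = [[39, -35, 23], [-1, 2, 2]] · [[-2/3, 1, 0], [-1/6, 1, 1/2], [5/6, 0, 1/2]] = [[-1, 4, -6], [2, 1, 2]].

P = [[-1, 4, -6], [2, 1, 2]]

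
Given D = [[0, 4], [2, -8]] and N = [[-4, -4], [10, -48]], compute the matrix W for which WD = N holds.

W = [[-5, -2], [-2, 5]]

Since D sits to the right of W, W = ND⁻¹.
det D = -8; the adjugate gives D⁻¹ = [[1, 1/2], [1/4, 0]].
W = ND⁻¹ = [[-4, -4], [10, -48]] · [[1, 1/2], [1/4, 0]] = [[-5, -2], [-2, 5]].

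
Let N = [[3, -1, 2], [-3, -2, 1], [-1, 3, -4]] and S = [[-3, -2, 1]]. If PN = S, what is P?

N is on the right of P, so right-multiply by N⁻¹: P = SN⁻¹.
det N = 6, so N⁻¹ = [[5/6, 1/3, 1/2], [-13/6, -5/3, -3/2], [-11/6, -4/3, -3/2]].
P = SN⁻¹ = [[-3, -2, 1]] · [[5/6, 1/3, 1/2], [-13/6, -5/3, -3/2], [-11/6, -4/3, -3/2]] = [[0, 1, 0]].

P = [[0, 1, 0]]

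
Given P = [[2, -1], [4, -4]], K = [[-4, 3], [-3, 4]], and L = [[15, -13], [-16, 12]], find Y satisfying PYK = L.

Isolating Y: multiply by P⁻¹ from the left and K⁻¹ from the right, so Y = P⁻¹LK⁻¹.
det P = -4, so P⁻¹ = [[1, -1/4], [1, -1/2]].
det K = -7; the adjugate gives K⁻¹ = [[-4/7, 3/7], [-3/7, 4/7]].
P⁻¹L = [[19, -16], [23, -19]].
Y = (P⁻¹L)K⁻¹ = [[-4, -1], [-5, -1]].

Y = [[-4, -1], [-5, -1]]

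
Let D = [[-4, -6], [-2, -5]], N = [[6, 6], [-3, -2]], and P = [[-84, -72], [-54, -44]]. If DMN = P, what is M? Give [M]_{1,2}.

0

Isolating M: multiply by D⁻¹ from the left and N⁻¹ from the right, so M = D⁻¹PN⁻¹.
D has determinant 8; D⁻¹ = [[-5/8, 3/4], [1/4, -1/2]].
det N = 6; the adjugate gives N⁻¹ = [[-1/3, -1], [1/2, 1]].
D⁻¹P = [[12, 12], [6, 4]].
M = (D⁻¹P)N⁻¹ = [[2, 0], [0, -2]].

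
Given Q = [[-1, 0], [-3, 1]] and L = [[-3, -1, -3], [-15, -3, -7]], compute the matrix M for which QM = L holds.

Q is on the left of M, so left-multiply by Q⁻¹: M = Q⁻¹L.
det Q = -1; the adjugate gives Q⁻¹ = [[-1, 0], [-3, 1]].
M = Q⁻¹L = [[-1, 0], [-3, 1]] · [[-3, -1, -3], [-15, -3, -7]] = [[3, 1, 3], [-6, 0, 2]].

M = [[3, 1, 3], [-6, 0, 2]]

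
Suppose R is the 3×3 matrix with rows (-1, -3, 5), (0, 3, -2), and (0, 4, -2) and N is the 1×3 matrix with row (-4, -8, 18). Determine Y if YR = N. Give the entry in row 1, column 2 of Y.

0

Since R sits to the right of Y, Y = NR⁻¹.
det R = -2; the adjugate gives R⁻¹ = [[-1, -7, 9/2], [0, -1, 1], [0, -2, 3/2]].
Y = NR⁻¹ = [[-4, -8, 18]] · [[-1, -7, 9/2], [0, -1, 1], [0, -2, 3/2]] = [[4, 0, 1]].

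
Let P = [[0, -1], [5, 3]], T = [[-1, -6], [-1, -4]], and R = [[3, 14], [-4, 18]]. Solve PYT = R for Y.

Y = [[-4, 3], [1, 2]]

Y = P⁻¹RT⁻¹ (apply P⁻¹ on the left and T⁻¹ on the right).
det P = 5; the adjugate gives P⁻¹ = [[3/5, 1/5], [-1, 0]].
det T = -2; the adjugate gives T⁻¹ = [[2, -3], [-1/2, 1/2]].
P⁻¹R = [[1, 12], [-3, -14]].
Y = (P⁻¹R)T⁻¹ = [[-4, 3], [1, 2]].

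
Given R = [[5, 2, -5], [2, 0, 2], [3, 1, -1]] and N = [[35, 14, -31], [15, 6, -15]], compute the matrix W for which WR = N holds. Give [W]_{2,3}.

0

Since R sits to the right of W, W = NR⁻¹.
det R = -4; the adjugate gives R⁻¹ = [[1/2, 3/4, -1], [-2, -5/2, 5], [-1/2, -1/4, 1]].
W = NR⁻¹ = [[35, 14, -31], [15, 6, -15]] · [[1/2, 3/4, -1], [-2, -5/2, 5], [-1/2, -1/4, 1]] = [[5, -1, 4], [3, 0, 0]].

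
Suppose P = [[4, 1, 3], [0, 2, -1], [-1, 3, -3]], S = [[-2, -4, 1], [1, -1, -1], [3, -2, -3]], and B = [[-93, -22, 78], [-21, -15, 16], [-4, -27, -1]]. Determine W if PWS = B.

W = [[4, 3, -2], [2, 3, -5], [-1, -1, -4]]

W = P⁻¹BS⁻¹ (apply P⁻¹ on the left and S⁻¹ on the right).
det P = -5; the adjugate gives P⁻¹ = [[3/5, -12/5, 7/5], [-1/5, 9/5, -4/5], [-2/5, 13/5, -8/5]].
det S = -1; the adjugate gives S⁻¹ = [[-1, 14, -5], [0, -3, 1], [-1, 16, -6]].
P⁻¹B = [[-11, -15, 7], [-16, -1, 14], [-11, 13, 12]].
W = (P⁻¹B)S⁻¹ = [[4, 3, -2], [2, 3, -5], [-1, -1, -4]].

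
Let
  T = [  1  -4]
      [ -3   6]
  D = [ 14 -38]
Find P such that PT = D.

T is on the right of P, so right-multiply by T⁻¹: P = DT⁻¹.
det T = -6, so T⁻¹ = [[-1, -2/3], [-1/2, -1/6]].
P = DT⁻¹ = [[14, -38]] · [[-1, -2/3], [-1/2, -1/6]] = [[5, -3]].

P = [[5, -3]]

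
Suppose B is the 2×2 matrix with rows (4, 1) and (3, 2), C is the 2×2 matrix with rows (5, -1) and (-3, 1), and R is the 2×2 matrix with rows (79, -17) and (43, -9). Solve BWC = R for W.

W = [[4, -1], [-2, 1]]

Left-multiply by B⁻¹ and right-multiply by C⁻¹: W = B⁻¹RC⁻¹.
det B = 5; the adjugate gives B⁻¹ = [[2/5, -1/5], [-3/5, 4/5]].
C has determinant 2; C⁻¹ = [[1/2, 1/2], [3/2, 5/2]].
B⁻¹R = [[23, -5], [-13, 3]].
W = (B⁻¹R)C⁻¹ = [[4, -1], [-2, 1]].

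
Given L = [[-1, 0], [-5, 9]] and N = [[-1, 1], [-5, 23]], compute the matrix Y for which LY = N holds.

Y = [[1, -1], [0, 2]]

Left-multiplying both sides by L⁻¹ gives Y = L⁻¹N.
det L = -9; the adjugate gives L⁻¹ = [[-1, 0], [-5/9, 1/9]].
Y = L⁻¹N = [[-1, 0], [-5/9, 1/9]] · [[-1, 1], [-5, 23]] = [[1, -1], [0, 2]].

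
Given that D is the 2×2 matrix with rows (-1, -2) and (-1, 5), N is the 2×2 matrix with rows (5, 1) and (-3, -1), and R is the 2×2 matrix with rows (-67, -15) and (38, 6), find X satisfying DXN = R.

Isolating X: multiply by D⁻¹ from the left and N⁻¹ from the right, so X = D⁻¹RN⁻¹.
det D = -7; the adjugate gives D⁻¹ = [[-5/7, -2/7], [-1/7, 1/7]].
N has determinant -2; N⁻¹ = [[1/2, 1/2], [-3/2, -5/2]].
D⁻¹R = [[37, 9], [15, 3]].
X = (D⁻¹R)N⁻¹ = [[5, -4], [3, 0]].

X = [[5, -4], [3, 0]]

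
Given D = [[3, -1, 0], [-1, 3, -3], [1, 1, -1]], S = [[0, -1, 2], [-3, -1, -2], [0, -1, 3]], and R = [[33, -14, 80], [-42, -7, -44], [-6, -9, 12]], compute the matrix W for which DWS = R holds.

W = D⁻¹RS⁻¹ (apply D⁻¹ on the left and S⁻¹ on the right).
D has determinant 4; D⁻¹ = [[0, -1/4, 3/4], [-1, -3/4, 9/4], [-1, -1, 2]].
S has determinant -3; S⁻¹ = [[5/3, -1/3, -4/3], [-3, 0, 2], [-1, 0, 1]].
D⁻¹R = [[6, -5, 20], [-15, -1, -20], [-3, 3, -12]].
W = (D⁻¹R)S⁻¹ = [[5, -2, 2], [-2, 5, -2], [-2, 1, -2]].

W = [[5, -2, 2], [-2, 5, -2], [-2, 1, -2]]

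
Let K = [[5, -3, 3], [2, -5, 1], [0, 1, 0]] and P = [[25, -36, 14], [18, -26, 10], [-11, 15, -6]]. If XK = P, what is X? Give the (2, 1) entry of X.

2

Since K sits to the right of X, X = PK⁻¹.
K has determinant 1; K⁻¹ = [[-1, 3, 12], [0, 0, 1], [2, -5, -19]].
X = PK⁻¹ = [[25, -36, 14], [18, -26, 10], [-11, 15, -6]] · [[-1, 3, 12], [0, 0, 1], [2, -5, -19]] = [[3, 5, -2], [2, 4, 0], [-1, -3, -3]].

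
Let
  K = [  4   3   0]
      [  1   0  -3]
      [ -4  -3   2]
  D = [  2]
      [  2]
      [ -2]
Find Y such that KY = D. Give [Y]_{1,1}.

Since K multiplies Y on the left, Y = K⁻¹D.
det K = -6, so K⁻¹ = [[3/2, 1, 3/2], [-5/3, -4/3, -2], [1/2, 0, 1/2]].
Y = K⁻¹D = [[3/2, 1, 3/2], [-5/3, -4/3, -2], [1/2, 0, 1/2]] · [[2], [2], [-2]] = [[2], [-2], [0]].

2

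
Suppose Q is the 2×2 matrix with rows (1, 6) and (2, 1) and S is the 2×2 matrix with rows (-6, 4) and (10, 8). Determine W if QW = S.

W = [[6, 4], [-2, 0]]

Since Q multiplies W on the left, W = Q⁻¹S.
det Q = -11; the adjugate gives Q⁻¹ = [[-1/11, 6/11], [2/11, -1/11]].
W = Q⁻¹S = [[-1/11, 6/11], [2/11, -1/11]] · [[-6, 4], [10, 8]] = [[6, 4], [-2, 0]].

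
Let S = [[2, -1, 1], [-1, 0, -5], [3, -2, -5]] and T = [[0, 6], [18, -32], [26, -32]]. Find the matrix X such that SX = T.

X = [[2, 2], [0, 4], [-4, 6]]

S is on the left of X, so left-multiply by S⁻¹: X = S⁻¹T.
S has determinant 2; S⁻¹ = [[-5, -7/2, 5/2], [-10, -13/2, 9/2], [1, 1/2, -1/2]].
X = S⁻¹T = [[-5, -7/2, 5/2], [-10, -13/2, 9/2], [1, 1/2, -1/2]] · [[0, 6], [18, -32], [26, -32]] = [[2, 2], [0, 4], [-4, 6]].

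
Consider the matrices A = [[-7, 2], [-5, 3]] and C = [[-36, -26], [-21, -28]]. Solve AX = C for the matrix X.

X = [[6, 2], [3, -6]]

A is on the left of X, so left-multiply by A⁻¹: X = A⁻¹C.
A has determinant -11; A⁻¹ = [[-3/11, 2/11], [-5/11, 7/11]].
X = A⁻¹C = [[-3/11, 2/11], [-5/11, 7/11]] · [[-36, -26], [-21, -28]] = [[6, 2], [3, -6]].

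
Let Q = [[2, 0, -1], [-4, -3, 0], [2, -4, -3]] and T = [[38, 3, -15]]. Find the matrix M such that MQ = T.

Right-multiplying both sides by Q⁻¹ gives M = TQ⁻¹.
Q has determinant -4; Q⁻¹ = [[-9/4, -1, 3/4], [3, 1, -1], [-11/2, -2, 3/2]].
M = TQ⁻¹ = [[38, 3, -15]] · [[-9/4, -1, 3/4], [3, 1, -1], [-11/2, -2, 3/2]] = [[6, -5, 3]].

M = [[6, -5, 3]]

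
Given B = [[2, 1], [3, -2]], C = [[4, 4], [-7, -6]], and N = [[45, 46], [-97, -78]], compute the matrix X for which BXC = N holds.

X = [[5, 3], [3, -5]]

Isolating X: multiply by B⁻¹ from the left and C⁻¹ from the right, so X = B⁻¹NC⁻¹.
det B = -7; the adjugate gives B⁻¹ = [[2/7, 1/7], [3/7, -2/7]].
det C = 4, so C⁻¹ = [[-3/2, -1], [7/4, 1]].
B⁻¹N = [[-1, 2], [47, 42]].
X = (B⁻¹N)C⁻¹ = [[5, 3], [3, -5]].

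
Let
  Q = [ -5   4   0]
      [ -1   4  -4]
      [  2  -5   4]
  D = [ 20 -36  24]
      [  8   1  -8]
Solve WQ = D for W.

W = [[-2, -2, 4], [-3, -3, -5]]

Right-multiplying both sides by Q⁻¹ gives W = DQ⁻¹.
det Q = 4; the adjugate gives Q⁻¹ = [[-1, -4, -4], [-1, -5, -5], [-3/4, -17/4, -4]].
W = DQ⁻¹ = [[20, -36, 24], [8, 1, -8]] · [[-1, -4, -4], [-1, -5, -5], [-3/4, -17/4, -4]] = [[-2, -2, 4], [-3, -3, -5]].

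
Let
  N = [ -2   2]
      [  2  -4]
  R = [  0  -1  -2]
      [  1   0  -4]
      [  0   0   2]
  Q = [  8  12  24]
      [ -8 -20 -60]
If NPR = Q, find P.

P = [[2, -4, -3], [-4, 0, 5]]

P = N⁻¹QR⁻¹ (apply N⁻¹ on the left and R⁻¹ on the right).
N has determinant 4; N⁻¹ = [[-1, -1/2], [-1/2, -1/2]].
R has determinant 2; R⁻¹ = [[0, 1, 2], [-1, 0, -1], [0, 0, 1/2]].
N⁻¹Q = [[-4, -2, 6], [0, 4, 18]].
P = (N⁻¹Q)R⁻¹ = [[2, -4, -3], [-4, 0, 5]].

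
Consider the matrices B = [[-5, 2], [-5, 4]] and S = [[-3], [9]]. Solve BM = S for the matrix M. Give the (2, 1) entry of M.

6

Since B multiplies M on the left, M = B⁻¹S.
det B = -10, so B⁻¹ = [[-2/5, 1/5], [-1/2, 1/2]].
M = B⁻¹S = [[-2/5, 1/5], [-1/2, 1/2]] · [[-3], [9]] = [[3], [6]].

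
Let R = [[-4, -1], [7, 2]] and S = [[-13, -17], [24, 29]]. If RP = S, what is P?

Left-multiplying both sides by R⁻¹ gives P = R⁻¹S.
det R = -1, so R⁻¹ = [[-2, -1], [7, 4]].
P = R⁻¹S = [[-2, -1], [7, 4]] · [[-13, -17], [24, 29]] = [[2, 5], [5, -3]].

P = [[2, 5], [5, -3]]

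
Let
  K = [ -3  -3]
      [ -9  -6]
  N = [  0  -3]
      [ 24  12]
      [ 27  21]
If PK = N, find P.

Since K sits to the right of P, P = NK⁻¹.
K has determinant -9; K⁻¹ = [[2/3, -1/3], [-1, 1/3]].
P = NK⁻¹ = [[0, -3], [24, 12], [27, 21]] · [[2/3, -1/3], [-1, 1/3]] = [[3, -1], [4, -4], [-3, -2]].

P = [[3, -1], [4, -4], [-3, -2]]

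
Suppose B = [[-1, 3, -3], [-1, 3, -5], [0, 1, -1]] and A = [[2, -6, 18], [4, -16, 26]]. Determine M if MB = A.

Since B sits to the right of M, M = AB⁻¹.
B has determinant -2; B⁻¹ = [[-1, 0, 3], [1/2, -1/2, 1], [1/2, -1/2, 0]].
M = AB⁻¹ = [[2, -6, 18], [4, -16, 26]] · [[-1, 0, 3], [1/2, -1/2, 1], [1/2, -1/2, 0]] = [[4, -6, 0], [1, -5, -4]].

M = [[4, -6, 0], [1, -5, -4]]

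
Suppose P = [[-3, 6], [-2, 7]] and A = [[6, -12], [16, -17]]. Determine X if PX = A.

X = [[6, -2], [4, -3]]

Left-multiplying both sides by P⁻¹ gives X = P⁻¹A.
det P = -9; the adjugate gives P⁻¹ = [[-7/9, 2/3], [-2/9, 1/3]].
X = P⁻¹A = [[-7/9, 2/3], [-2/9, 1/3]] · [[6, -12], [16, -17]] = [[6, -2], [4, -3]].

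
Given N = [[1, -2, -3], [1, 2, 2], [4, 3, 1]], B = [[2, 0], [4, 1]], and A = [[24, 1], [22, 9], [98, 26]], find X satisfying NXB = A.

X = [[-1, 5], [2, 2], [-5, 0]]

X = N⁻¹AB⁻¹ (apply N⁻¹ on the left and B⁻¹ on the right).
det N = -3, so N⁻¹ = [[4/3, 7/3, -2/3], [-7/3, -13/3, 5/3], [5/3, 11/3, -4/3]].
B has determinant 2; B⁻¹ = [[1/2, 0], [-2, 1]].
N⁻¹A = [[18, 5], [12, 2], [-10, 0]].
X = (N⁻¹A)B⁻¹ = [[-1, 5], [2, 2], [-5, 0]].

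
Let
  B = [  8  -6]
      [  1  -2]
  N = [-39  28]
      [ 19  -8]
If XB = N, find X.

B is on the right of X, so right-multiply by B⁻¹: X = NB⁻¹.
B has determinant -10; B⁻¹ = [[1/5, -3/5], [1/10, -4/5]].
X = NB⁻¹ = [[-39, 28], [19, -8]] · [[1/5, -3/5], [1/10, -4/5]] = [[-5, 1], [3, -5]].

X = [[-5, 1], [3, -5]]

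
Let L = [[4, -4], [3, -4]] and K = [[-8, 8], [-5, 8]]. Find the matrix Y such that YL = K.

L is on the right of Y, so right-multiply by L⁻¹: Y = KL⁻¹.
det L = -4; the adjugate gives L⁻¹ = [[1, -1], [3/4, -1]].
Y = KL⁻¹ = [[-8, 8], [-5, 8]] · [[1, -1], [3/4, -1]] = [[-2, 0], [1, -3]].

Y = [[-2, 0], [1, -3]]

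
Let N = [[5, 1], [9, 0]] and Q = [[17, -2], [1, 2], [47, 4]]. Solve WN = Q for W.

W = [[-2, 3], [2, -1], [4, 3]]

Since N sits to the right of W, W = QN⁻¹.
det N = -9, so N⁻¹ = [[0, 1/9], [1, -5/9]].
W = QN⁻¹ = [[17, -2], [1, 2], [47, 4]] · [[0, 1/9], [1, -5/9]] = [[-2, 3], [2, -1], [4, 3]].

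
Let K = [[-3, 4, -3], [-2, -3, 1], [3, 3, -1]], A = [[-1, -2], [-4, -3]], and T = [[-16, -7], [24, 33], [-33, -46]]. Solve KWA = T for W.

Left-multiply by K⁻¹ and right-multiply by A⁻¹: W = K⁻¹TA⁻¹.
det K = -5, so K⁻¹ = [[0, 1, 1], [-1/5, -12/5, -9/5], [-3/5, -21/5, -17/5]].
det A = -5; the adjugate gives A⁻¹ = [[3/5, -2/5], [-4/5, 1/5]].
K⁻¹T = [[-9, -13], [5, 5], [21, 22]].
W = (K⁻¹T)A⁻¹ = [[5, 1], [-1, -1], [-5, -4]].

W = [[5, 1], [-1, -1], [-5, -4]]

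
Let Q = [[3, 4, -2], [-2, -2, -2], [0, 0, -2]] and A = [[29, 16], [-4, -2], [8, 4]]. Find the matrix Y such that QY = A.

Left-multiplying both sides by Q⁻¹ gives Y = Q⁻¹A.
det Q = -4; the adjugate gives Q⁻¹ = [[-1, -2, 3], [1, 3/2, -5/2], [0, 0, -1/2]].
Y = Q⁻¹A = [[-1, -2, 3], [1, 3/2, -5/2], [0, 0, -1/2]] · [[29, 16], [-4, -2], [8, 4]] = [[3, 0], [3, 3], [-4, -2]].

Y = [[3, 0], [3, 3], [-4, -2]]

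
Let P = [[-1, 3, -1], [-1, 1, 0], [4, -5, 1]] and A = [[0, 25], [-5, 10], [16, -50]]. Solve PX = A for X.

X = [[6, -5], [1, 5], [-3, -5]]

Left-multiplying both sides by P⁻¹ gives X = P⁻¹A.
P has determinant 1; P⁻¹ = [[1, 2, 1], [1, 3, 1], [1, 7, 2]].
X = P⁻¹A = [[1, 2, 1], [1, 3, 1], [1, 7, 2]] · [[0, 25], [-5, 10], [16, -50]] = [[6, -5], [1, 5], [-3, -5]].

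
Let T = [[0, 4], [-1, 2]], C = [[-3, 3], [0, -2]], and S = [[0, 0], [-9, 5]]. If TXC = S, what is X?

X = T⁻¹SC⁻¹ (apply T⁻¹ on the left and C⁻¹ on the right).
det T = 4; the adjugate gives T⁻¹ = [[1/2, -1], [1/4, 0]].
C has determinant 6; C⁻¹ = [[-1/3, -1/2], [0, -1/2]].
T⁻¹S = [[9, -5], [0, 0]].
X = (T⁻¹S)C⁻¹ = [[-3, -2], [0, 0]].

X = [[-3, -2], [0, 0]]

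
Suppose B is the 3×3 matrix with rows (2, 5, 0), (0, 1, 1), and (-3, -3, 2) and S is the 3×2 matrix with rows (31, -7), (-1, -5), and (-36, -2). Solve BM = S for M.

M = [[3, -1], [5, -1], [-6, -4]]

B is on the left of M, so left-multiply by B⁻¹: M = B⁻¹S.
B has determinant -5; B⁻¹ = [[-1, 2, -1], [3/5, -4/5, 2/5], [-3/5, 9/5, -2/5]].
M = B⁻¹S = [[-1, 2, -1], [3/5, -4/5, 2/5], [-3/5, 9/5, -2/5]] · [[31, -7], [-1, -5], [-36, -2]] = [[3, -1], [5, -1], [-6, -4]].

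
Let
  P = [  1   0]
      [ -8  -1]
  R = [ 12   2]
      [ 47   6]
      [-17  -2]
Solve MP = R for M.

Since P sits to the right of M, M = RP⁻¹.
det P = -1; the adjugate gives P⁻¹ = [[1, 0], [-8, -1]].
M = RP⁻¹ = [[12, 2], [47, 6], [-17, -2]] · [[1, 0], [-8, -1]] = [[-4, -2], [-1, -6], [-1, 2]].

M = [[-4, -2], [-1, -6], [-1, 2]]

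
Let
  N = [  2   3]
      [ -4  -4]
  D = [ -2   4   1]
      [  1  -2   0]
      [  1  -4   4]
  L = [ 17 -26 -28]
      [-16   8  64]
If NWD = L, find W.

W = [[0, 0, -5], [-4, -1, 2]]

Isolating W: multiply by N⁻¹ from the left and D⁻¹ from the right, so W = N⁻¹LD⁻¹.
det N = 4; the adjugate gives N⁻¹ = [[-1, -3/4], [1, 1/2]].
det D = -2; the adjugate gives D⁻¹ = [[4, 10, -1], [2, 9/2, -1/2], [1, 2, 0]].
N⁻¹L = [[-5, 20, -20], [9, -22, 4]].
W = (N⁻¹L)D⁻¹ = [[0, 0, -5], [-4, -1, 2]].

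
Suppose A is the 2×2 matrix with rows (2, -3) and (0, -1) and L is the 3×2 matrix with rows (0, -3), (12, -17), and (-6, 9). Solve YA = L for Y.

Y = [[0, 3], [6, -1], [-3, 0]]

Right-multiplying both sides by A⁻¹ gives Y = LA⁻¹.
det A = -2; the adjugate gives A⁻¹ = [[1/2, -3/2], [0, -1]].
Y = LA⁻¹ = [[0, -3], [12, -17], [-6, 9]] · [[1/2, -3/2], [0, -1]] = [[0, 3], [6, -1], [-3, 0]].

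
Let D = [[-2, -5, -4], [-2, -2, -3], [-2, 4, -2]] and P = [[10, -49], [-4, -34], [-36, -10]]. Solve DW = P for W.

Since D multiplies W on the left, W = D⁻¹P.
det D = 6; the adjugate gives D⁻¹ = [[8/3, -13/3, 7/6], [1/3, -2/3, 1/3], [-2, 3, -1]].
W = D⁻¹P = [[8/3, -13/3, 7/6], [1/3, -2/3, 1/3], [-2, 3, -1]] · [[10, -49], [-4, -34], [-36, -10]] = [[2, 5], [-6, 3], [4, 6]].

W = [[2, 5], [-6, 3], [4, 6]]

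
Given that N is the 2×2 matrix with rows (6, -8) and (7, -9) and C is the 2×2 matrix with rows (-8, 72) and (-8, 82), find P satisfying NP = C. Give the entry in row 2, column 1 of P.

Left-multiplying both sides by N⁻¹ gives P = N⁻¹C.
det N = 2; the adjugate gives N⁻¹ = [[-9/2, 4], [-7/2, 3]].
P = N⁻¹C = [[-9/2, 4], [-7/2, 3]] · [[-8, 72], [-8, 82]] = [[4, 4], [4, -6]].

4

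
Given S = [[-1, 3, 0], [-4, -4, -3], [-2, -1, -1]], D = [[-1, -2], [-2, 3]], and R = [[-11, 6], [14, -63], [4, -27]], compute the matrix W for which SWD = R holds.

W = [[-3, 2], [0, 2], [0, -1]]

Left-multiply by S⁻¹ and right-multiply by D⁻¹: W = S⁻¹RD⁻¹.
S has determinant 5; S⁻¹ = [[1/5, 3/5, -9/5], [2/5, 1/5, -3/5], [-4/5, -7/5, 16/5]].
det D = -7; the adjugate gives D⁻¹ = [[-3/7, -2/7], [-2/7, 1/7]].
S⁻¹R = [[-1, 12], [-4, 6], [2, -3]].
W = (S⁻¹R)D⁻¹ = [[-3, 2], [0, 2], [0, -1]].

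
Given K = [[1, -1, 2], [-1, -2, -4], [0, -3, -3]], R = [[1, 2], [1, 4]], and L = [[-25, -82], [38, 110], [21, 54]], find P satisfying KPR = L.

P = [[-5, -3], [-2, 3], [-3, -5]]

P = K⁻¹LR⁻¹ (apply K⁻¹ on the left and R⁻¹ on the right).
K has determinant 3; K⁻¹ = [[-2, -3, 8/3], [-1, -1, 2/3], [1, 1, -1]].
det R = 2; the adjugate gives R⁻¹ = [[2, -1], [-1/2, 1/2]].
K⁻¹L = [[-8, -22], [1, 8], [-8, -26]].
P = (K⁻¹L)R⁻¹ = [[-5, -3], [-2, 3], [-3, -5]].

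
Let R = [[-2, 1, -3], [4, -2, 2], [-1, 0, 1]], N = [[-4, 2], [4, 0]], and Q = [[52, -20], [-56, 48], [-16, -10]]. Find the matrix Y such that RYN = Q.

Y = R⁻¹QN⁻¹ (apply R⁻¹ on the left and N⁻¹ on the right).
det R = 4, so R⁻¹ = [[-1/2, -1/4, -1], [-3/2, -5/4, -2], [-1/2, -1/4, 0]].
det N = -8, so N⁻¹ = [[0, 1/4], [1/2, 1/2]].
R⁻¹Q = [[4, 8], [24, -10], [-12, -2]].
Y = (R⁻¹Q)N⁻¹ = [[4, 5], [-5, 1], [-1, -4]].

Y = [[4, 5], [-5, 1], [-1, -4]]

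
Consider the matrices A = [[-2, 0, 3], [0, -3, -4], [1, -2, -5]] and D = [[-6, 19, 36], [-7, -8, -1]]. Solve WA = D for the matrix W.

W = [[2, -5, -2], [4, 2, 1]]

Right-multiplying both sides by A⁻¹ gives W = DA⁻¹.
det A = -5, so A⁻¹ = [[-7/5, 6/5, -9/5], [4/5, -7/5, 8/5], [-3/5, 4/5, -6/5]].
W = DA⁻¹ = [[-6, 19, 36], [-7, -8, -1]] · [[-7/5, 6/5, -9/5], [4/5, -7/5, 8/5], [-3/5, 4/5, -6/5]] = [[2, -5, -2], [4, 2, 1]].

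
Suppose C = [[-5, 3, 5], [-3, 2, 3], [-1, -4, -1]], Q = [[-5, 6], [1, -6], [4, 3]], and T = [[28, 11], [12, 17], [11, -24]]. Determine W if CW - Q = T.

W = [[-3, 2], [-4, 4], [4, 3]]

CW = T + Q = [[23, 17], [13, 11], [15, -21]].
Left-multiplying both sides by C⁻¹ gives W = C⁻¹(T + Q).
C has determinant 2; C⁻¹ = [[5, -17/2, -1/2], [-3, 5, 0], [7, -23/2, -1/2]].
W = C⁻¹(T + Q) = [[-3, 2], [-4, 4], [4, 3]].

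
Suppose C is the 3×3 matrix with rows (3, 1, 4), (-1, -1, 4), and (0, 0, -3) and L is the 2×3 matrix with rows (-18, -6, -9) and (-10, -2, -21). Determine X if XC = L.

X = [[-6, 0, -5], [-4, -2, -1]]

Since C sits to the right of X, X = LC⁻¹.
det C = 6, so C⁻¹ = [[1/2, 1/2, 4/3], [-1/2, -3/2, -8/3], [0, 0, -1/3]].
X = LC⁻¹ = [[-18, -6, -9], [-10, -2, -21]] · [[1/2, 1/2, 4/3], [-1/2, -3/2, -8/3], [0, 0, -1/3]] = [[-6, 0, -5], [-4, -2, -1]].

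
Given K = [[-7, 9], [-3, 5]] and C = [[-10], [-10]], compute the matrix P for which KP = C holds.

Since K multiplies P on the left, P = K⁻¹C.
det K = -8; the adjugate gives K⁻¹ = [[-5/8, 9/8], [-3/8, 7/8]].
P = K⁻¹C = [[-5/8, 9/8], [-3/8, 7/8]] · [[-10], [-10]] = [[-5], [-5]].

P = [[-5], [-5]]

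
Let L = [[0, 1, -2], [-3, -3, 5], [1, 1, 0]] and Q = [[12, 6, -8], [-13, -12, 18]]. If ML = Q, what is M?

Since L sits to the right of M, M = QL⁻¹.
L has determinant 5; L⁻¹ = [[-1, -2/5, -1/5], [1, 2/5, 6/5], [0, 1/5, 3/5]].
M = QL⁻¹ = [[12, 6, -8], [-13, -12, 18]] · [[-1, -2/5, -1/5], [1, 2/5, 6/5], [0, 1/5, 3/5]] = [[-6, -4, 0], [1, 4, -1]].

M = [[-6, -4, 0], [1, 4, -1]]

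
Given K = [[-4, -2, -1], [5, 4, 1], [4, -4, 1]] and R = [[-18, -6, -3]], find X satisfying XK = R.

Right-multiplying both sides by K⁻¹ gives X = RK⁻¹.
K has determinant 6; K⁻¹ = [[4/3, 1, 1/3], [-1/6, 0, -1/6], [-6, -4, -1]].
X = RK⁻¹ = [[-18, -6, -3]] · [[4/3, 1, 1/3], [-1/6, 0, -1/6], [-6, -4, -1]] = [[-5, -6, -2]].

X = [[-5, -6, -2]]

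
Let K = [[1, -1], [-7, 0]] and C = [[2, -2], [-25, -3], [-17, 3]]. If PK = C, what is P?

P = [[2, 0], [3, 4], [-3, 2]]

Right-multiplying both sides by K⁻¹ gives P = CK⁻¹.
det K = -7, so K⁻¹ = [[0, -1/7], [-1, -1/7]].
P = CK⁻¹ = [[2, -2], [-25, -3], [-17, 3]] · [[0, -1/7], [-1, -1/7]] = [[2, 0], [3, 4], [-3, 2]].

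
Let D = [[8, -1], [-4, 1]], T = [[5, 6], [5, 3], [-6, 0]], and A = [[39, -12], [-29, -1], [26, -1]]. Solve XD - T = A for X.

X = [[5, -1], [-4, -2], [4, 3]]

XD = A + T = [[44, -6], [-24, 2], [20, -1]].
Since D sits to the right of X, X = (A + T)D⁻¹.
det D = 4; the adjugate gives D⁻¹ = [[1/4, 1/4], [1, 2]].
X = (A + T)D⁻¹ = [[5, -1], [-4, -2], [4, 3]].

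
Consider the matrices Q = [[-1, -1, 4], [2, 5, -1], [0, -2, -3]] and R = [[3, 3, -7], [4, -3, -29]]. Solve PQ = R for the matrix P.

Right-multiplying both sides by Q⁻¹ gives P = RQ⁻¹.
det Q = -5; the adjugate gives Q⁻¹ = [[17/5, 11/5, 19/5], [-6/5, -3/5, -7/5], [4/5, 2/5, 3/5]].
P = RQ⁻¹ = [[3, 3, -7], [4, -3, -29]] · [[17/5, 11/5, 19/5], [-6/5, -3/5, -7/5], [4/5, 2/5, 3/5]] = [[1, 2, 3], [-6, -1, 2]].

P = [[1, 2, 3], [-6, -1, 2]]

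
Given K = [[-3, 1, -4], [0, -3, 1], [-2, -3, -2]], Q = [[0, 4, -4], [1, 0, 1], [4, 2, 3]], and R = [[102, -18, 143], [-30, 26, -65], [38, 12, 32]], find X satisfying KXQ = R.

Left-multiply by K⁻¹ and right-multiply by Q⁻¹: X = K⁻¹RQ⁻¹.
K has determinant -5; K⁻¹ = [[-9/5, -14/5, 11/5], [2/5, 2/5, -3/5], [6/5, 11/5, -9/5]].
Q has determinant -4; Q⁻¹ = [[1/2, 5, -1], [-1/4, -4, 1], [-1/2, -4, 1]].
K⁻¹R = [[-16, -14, -5], [6, -4, 12], [-12, 14, -29]].
X = (K⁻¹R)Q⁻¹ = [[-2, -4, -3], [-2, -2, 2], [5, 0, -3]].

X = [[-2, -4, -3], [-2, -2, 2], [5, 0, -3]]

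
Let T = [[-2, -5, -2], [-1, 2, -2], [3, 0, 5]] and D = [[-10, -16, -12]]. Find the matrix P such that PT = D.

P = [[4, 2, 0]]

Since T sits to the right of P, P = DT⁻¹.
det T = -3, so T⁻¹ = [[-10/3, -25/3, -14/3], [1/3, 4/3, 2/3], [2, 5, 3]].
P = DT⁻¹ = [[-10, -16, -12]] · [[-10/3, -25/3, -14/3], [1/3, 4/3, 2/3], [2, 5, 3]] = [[4, 2, 0]].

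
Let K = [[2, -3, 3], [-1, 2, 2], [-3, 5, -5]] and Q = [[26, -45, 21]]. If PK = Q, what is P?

Since K sits to the right of P, P = QK⁻¹.
det K = -4; the adjugate gives K⁻¹ = [[5, 0, 3], [11/4, 1/4, 7/4], [-1/4, 1/4, -1/4]].
P = QK⁻¹ = [[26, -45, 21]] · [[5, 0, 3], [11/4, 1/4, 7/4], [-1/4, 1/4, -1/4]] = [[1, -6, -6]].

P = [[1, -6, -6]]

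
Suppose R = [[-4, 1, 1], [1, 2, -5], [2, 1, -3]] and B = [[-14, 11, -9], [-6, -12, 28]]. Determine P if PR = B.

R is on the right of P, so right-multiply by R⁻¹: P = BR⁻¹.
det R = -6, so R⁻¹ = [[1/6, -2/3, 7/6], [7/6, -5/3, 19/6], [1/2, -1, 3/2]].
P = BR⁻¹ = [[-14, 11, -9], [-6, -12, 28]] · [[1/6, -2/3, 7/6], [7/6, -5/3, 19/6], [1/2, -1, 3/2]] = [[6, 0, 5], [-1, -4, -3]].

P = [[6, 0, 5], [-1, -4, -3]]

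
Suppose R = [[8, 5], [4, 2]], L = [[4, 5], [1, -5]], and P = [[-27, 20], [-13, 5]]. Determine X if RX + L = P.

X = [[-2, 5], [-3, -5]]

RX = P − L = [[-31, 15], [-14, 10]].
Left-multiplying both sides by R⁻¹ gives X = R⁻¹(P − L).
det R = -4, so R⁻¹ = [[-1/2, 5/4], [1, -2]].
X = R⁻¹(P − L) = [[-2, 5], [-3, -5]].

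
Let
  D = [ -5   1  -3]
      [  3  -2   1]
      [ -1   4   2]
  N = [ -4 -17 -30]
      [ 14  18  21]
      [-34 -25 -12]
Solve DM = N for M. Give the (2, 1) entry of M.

D is on the left of M, so left-multiply by D⁻¹: M = D⁻¹N.
det D = 3; the adjugate gives D⁻¹ = [[-8/3, -14/3, -5/3], [-7/3, -13/3, -4/3], [10/3, 19/3, 7/3]].
M = D⁻¹N = [[-8/3, -14/3, -5/3], [-7/3, -13/3, -4/3], [10/3, 19/3, 7/3]] · [[-4, -17, -30], [14, 18, 21], [-34, -25, -12]] = [[2, 3, 2], [-6, -5, -5], [-4, -1, 5]].

-6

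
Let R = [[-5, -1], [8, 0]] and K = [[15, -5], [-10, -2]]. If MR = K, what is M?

Since R sits to the right of M, M = KR⁻¹.
det R = 8, so R⁻¹ = [[0, 1/8], [-1, -5/8]].
M = KR⁻¹ = [[15, -5], [-10, -2]] · [[0, 1/8], [-1, -5/8]] = [[5, 5], [2, 0]].

M = [[5, 5], [2, 0]]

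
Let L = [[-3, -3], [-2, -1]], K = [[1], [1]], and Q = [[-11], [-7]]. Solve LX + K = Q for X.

LX = Q − K = [[-12], [-8]].
Since L multiplies X on the left, X = L⁻¹(Q − K).
det L = -3, so L⁻¹ = [[1/3, -1], [-2/3, 1]].
X = L⁻¹(Q − K) = [[4], [0]].

X = [[4], [0]]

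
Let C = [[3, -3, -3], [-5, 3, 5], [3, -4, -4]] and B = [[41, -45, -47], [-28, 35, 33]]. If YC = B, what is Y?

Since C sits to the right of Y, Y = BC⁻¹.
C has determinant 6; C⁻¹ = [[4/3, 0, -1], [-5/6, -1/2, 0], [11/6, 1/2, -1]].
Y = BC⁻¹ = [[41, -45, -47], [-28, 35, 33]] · [[4/3, 0, -1], [-5/6, -1/2, 0], [11/6, 1/2, -1]] = [[6, -1, 6], [-6, -1, -5]].

Y = [[6, -1, 6], [-6, -1, -5]]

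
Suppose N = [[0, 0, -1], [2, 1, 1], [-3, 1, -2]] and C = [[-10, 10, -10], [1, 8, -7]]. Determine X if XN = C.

Right-multiplying both sides by N⁻¹ gives X = CN⁻¹.
det N = -5; the adjugate gives N⁻¹ = [[3/5, 1/5, -1/5], [-1/5, 3/5, 2/5], [-1, 0, 0]].
X = CN⁻¹ = [[-10, 10, -10], [1, 8, -7]] · [[3/5, 1/5, -1/5], [-1/5, 3/5, 2/5], [-1, 0, 0]] = [[2, 4, 6], [6, 5, 3]].

X = [[2, 4, 6], [6, 5, 3]]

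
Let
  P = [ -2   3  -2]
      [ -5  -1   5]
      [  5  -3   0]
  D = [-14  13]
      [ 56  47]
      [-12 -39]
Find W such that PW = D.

W = [[-6, -6], [-6, 3], [4, 4]]

P is on the left of W, so left-multiply by P⁻¹: W = P⁻¹D.
P has determinant 5; P⁻¹ = [[3, 6/5, 13/5], [5, 2, 4], [4, 9/5, 17/5]].
W = P⁻¹D = [[3, 6/5, 13/5], [5, 2, 4], [4, 9/5, 17/5]] · [[-14, 13], [56, 47], [-12, -39]] = [[-6, -6], [-6, 3], [4, 4]].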